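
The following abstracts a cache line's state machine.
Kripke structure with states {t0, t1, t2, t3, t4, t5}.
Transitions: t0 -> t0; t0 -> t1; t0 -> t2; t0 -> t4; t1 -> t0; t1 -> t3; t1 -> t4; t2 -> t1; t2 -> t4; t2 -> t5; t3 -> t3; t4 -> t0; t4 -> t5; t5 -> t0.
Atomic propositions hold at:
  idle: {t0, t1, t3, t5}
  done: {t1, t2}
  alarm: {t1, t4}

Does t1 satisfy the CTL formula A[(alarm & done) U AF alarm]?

Sat(alarm & done) = {t1}
AF alarm: least fixpoint, start Z0 = {t1, t4}, add states with every successor in Z. Already a fixed point.
Sat(AF alarm) = {t1, t4}
A[(alarm & done) U AF alarm]: least fixpoint, start Z0 = Sat(AF alarm) = {t1, t4}, add states in Sat(alarm & done) with every successor in Z. Already a fixed point.
Sat(A[(alarm & done) U AF alarm]) = {t1, t4}
t1 ∈ Sat(A[(alarm & done) U AF alarm]) = {t1, t4}, so the formula holds at t1.

Yes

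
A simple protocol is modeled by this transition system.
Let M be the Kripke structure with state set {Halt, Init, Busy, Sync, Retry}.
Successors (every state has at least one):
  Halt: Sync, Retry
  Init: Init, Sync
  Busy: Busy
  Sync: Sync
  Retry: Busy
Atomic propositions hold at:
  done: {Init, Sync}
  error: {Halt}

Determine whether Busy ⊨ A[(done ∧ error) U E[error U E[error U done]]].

No

Sat(done ∧ error) = ∅
E[error U done]: least fixpoint, start Z0 = Sat(done) = {Init, Sync}, add states in Sat(error) with some successor in Z. Z1 = {Halt, Init, Sync}; fixed.
Sat(E[error U done]) = {Halt, Init, Sync}
E[error U E[error U done]]: least fixpoint, start Z0 = Sat(E[error U done]) = {Halt, Init, Sync}, add states in Sat(error) with some successor in Z. Already a fixed point.
Sat(E[error U E[error U done]]) = {Halt, Init, Sync}
A[(done ∧ error) U E[error U E[error U done]]]: least fixpoint, start Z0 = Sat(E[error U E[error U done]]) = {Halt, Init, Sync}, add states in Sat(done ∧ error) with every successor in Z. Already a fixed point.
Sat(A[(done ∧ error) U E[error U E[error U done]]]) = {Halt, Init, Sync}
Busy ∉ Sat(A[(done ∧ error) U E[error U E[error U done]]]) = {Halt, Init, Sync}, so the formula does not hold at Busy.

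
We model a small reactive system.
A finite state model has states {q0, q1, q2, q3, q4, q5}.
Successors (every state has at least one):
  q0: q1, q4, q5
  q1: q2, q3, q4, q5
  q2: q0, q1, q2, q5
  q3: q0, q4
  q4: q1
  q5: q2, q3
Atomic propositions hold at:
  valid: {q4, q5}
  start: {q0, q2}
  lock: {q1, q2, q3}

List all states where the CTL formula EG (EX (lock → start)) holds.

{q0, q1, q2, q3, q5}

Sat(lock → start) = {q0, q2, q4, q5}
Sat(EX (lock → start)) = {s : some successor in {q0, q2, q4, q5}} = {q0, q1, q2, q3, q5}
EG (EX (lock → start)): greatest fixpoint, start Z0 = {q0, q1, q2, q3, q5}, keep only states in Sat with some successor in Z. Already a fixed point.
Sat(EG (EX (lock → start))) = {q0, q1, q2, q3, q5}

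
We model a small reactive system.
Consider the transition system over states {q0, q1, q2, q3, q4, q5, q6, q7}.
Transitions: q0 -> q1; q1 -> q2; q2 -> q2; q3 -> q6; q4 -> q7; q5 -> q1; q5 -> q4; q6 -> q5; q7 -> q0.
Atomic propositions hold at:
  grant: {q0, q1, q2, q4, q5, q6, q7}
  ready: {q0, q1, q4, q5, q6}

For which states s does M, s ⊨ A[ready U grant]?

A[ready U grant]: least fixpoint, start Z0 = Sat(grant) = {q0, q1, q2, q4, q5, q6, q7}, add states in Sat(ready) with every successor in Z. Already a fixed point.
Sat(A[ready U grant]) = {q0, q1, q2, q4, q5, q6, q7}

{q0, q1, q2, q4, q5, q6, q7}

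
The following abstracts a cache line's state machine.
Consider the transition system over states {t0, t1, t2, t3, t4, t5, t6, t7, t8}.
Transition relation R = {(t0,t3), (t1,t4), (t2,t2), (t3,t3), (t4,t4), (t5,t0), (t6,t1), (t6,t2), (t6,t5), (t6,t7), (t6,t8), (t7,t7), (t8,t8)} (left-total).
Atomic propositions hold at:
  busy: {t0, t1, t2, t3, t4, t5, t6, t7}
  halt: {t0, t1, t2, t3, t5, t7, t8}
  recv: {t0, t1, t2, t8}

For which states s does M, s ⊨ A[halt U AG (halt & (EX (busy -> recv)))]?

{t2, t8}

Sat(busy -> recv) = {t0, t1, t2, t8}
Sat(EX (busy -> recv)) = {s : some successor in {t0, t1, t2, t8}} = {t2, t5, t6, t8}
Sat(halt & (EX (busy -> recv))) = {t2, t5, t8}
AG (halt & (EX (busy -> recv))): greatest fixpoint, start Z0 = {t2, t5, t8}, keep only states in Sat with every successor in Z. Z1 = {t2, t8}; fixed.
Sat(AG (halt & (EX (busy -> recv)))) = {t2, t8}
A[halt U AG (halt & (EX (busy -> recv)))]: least fixpoint, start Z0 = Sat(AG (halt & (EX (busy -> recv)))) = {t2, t8}, add states in Sat(halt) with every successor in Z. Already a fixed point.
Sat(A[halt U AG (halt & (EX (busy -> recv)))]) = {t2, t8}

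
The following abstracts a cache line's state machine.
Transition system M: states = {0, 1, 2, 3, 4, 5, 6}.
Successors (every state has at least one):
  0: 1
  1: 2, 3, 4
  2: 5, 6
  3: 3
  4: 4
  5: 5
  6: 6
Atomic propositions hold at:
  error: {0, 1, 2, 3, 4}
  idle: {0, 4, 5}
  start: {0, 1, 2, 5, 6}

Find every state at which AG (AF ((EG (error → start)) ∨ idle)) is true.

{2, 4, 5, 6}

Sat(error → start) = {0, 1, 2, 5, 6}
EG (error → start): greatest fixpoint, start Z0 = {0, 1, 2, 5, 6}, keep only states in Sat with some successor in Z. Already a fixed point.
Sat(EG (error → start)) = {0, 1, 2, 5, 6}
Sat((EG (error → start)) ∨ idle) = {0, 1, 2, 4, 5, 6}
AF ((EG (error → start)) ∨ idle): least fixpoint, start Z0 = {0, 1, 2, 4, 5, 6}, add states with every successor in Z. Already a fixed point.
Sat(AF ((EG (error → start)) ∨ idle)) = {0, 1, 2, 4, 5, 6}
AG (AF ((EG (error → start)) ∨ idle)): greatest fixpoint, start Z0 = {0, 1, 2, 4, 5, 6}, keep only states in Sat with every successor in Z. Z1 = {0, 2, 4, 5, 6}; Z2 = {2, 4, 5, 6}; fixed.
Sat(AG (AF ((EG (error → start)) ∨ idle))) = {2, 4, 5, 6}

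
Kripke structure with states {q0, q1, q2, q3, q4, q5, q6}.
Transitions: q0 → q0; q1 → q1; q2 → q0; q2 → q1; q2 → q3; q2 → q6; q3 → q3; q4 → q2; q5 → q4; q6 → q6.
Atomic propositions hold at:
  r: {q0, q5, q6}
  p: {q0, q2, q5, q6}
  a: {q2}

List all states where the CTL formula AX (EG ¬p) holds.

{q1, q3}

Sat(¬p) = {q1, q3, q4}
EG ¬p: greatest fixpoint, start Z0 = {q1, q3, q4}, keep only states in Sat with some successor in Z. Z1 = {q1, q3}; fixed.
Sat(EG ¬p) = {q1, q3}
Sat(AX (EG ¬p)) = {s : every successor in {q1, q3}} = {q1, q3}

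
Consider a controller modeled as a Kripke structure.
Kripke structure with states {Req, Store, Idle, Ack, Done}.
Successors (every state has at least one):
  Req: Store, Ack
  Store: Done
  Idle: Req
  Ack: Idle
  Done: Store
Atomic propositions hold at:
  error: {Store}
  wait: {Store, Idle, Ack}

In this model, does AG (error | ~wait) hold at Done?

Sat(~wait) = {Req, Done}
Sat(error | ~wait) = {Req, Store, Done}
AG (error | ~wait): greatest fixpoint, start Z0 = {Req, Store, Done}, keep only states in Sat with every successor in Z. Z1 = {Store, Done}; fixed.
Sat(AG (error | ~wait)) = {Store, Done}
Done ∈ Sat(AG (error | ~wait)) = {Store, Done}, so the formula holds at Done.

Yes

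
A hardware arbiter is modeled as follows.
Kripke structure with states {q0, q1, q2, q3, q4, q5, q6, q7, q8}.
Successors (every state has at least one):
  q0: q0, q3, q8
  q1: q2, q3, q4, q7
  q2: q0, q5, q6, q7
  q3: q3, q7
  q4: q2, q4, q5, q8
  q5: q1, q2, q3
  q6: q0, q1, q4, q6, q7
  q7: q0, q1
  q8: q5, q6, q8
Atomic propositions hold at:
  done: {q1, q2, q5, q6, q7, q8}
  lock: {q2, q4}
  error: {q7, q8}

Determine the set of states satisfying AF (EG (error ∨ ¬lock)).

Sat(¬lock) = {q0, q1, q3, q5, q6, q7, q8}
Sat(error ∨ ¬lock) = {q0, q1, q3, q5, q6, q7, q8}
EG (error ∨ ¬lock): greatest fixpoint, start Z0 = {q0, q1, q3, q5, q6, q7, q8}, keep only states in Sat with some successor in Z. Already a fixed point.
Sat(EG (error ∨ ¬lock)) = {q0, q1, q3, q5, q6, q7, q8}
AF (EG (error ∨ ¬lock)): least fixpoint, start Z0 = {q0, q1, q3, q5, q6, q7, q8}, add states with every successor in Z. Z1 = {q0, q1, q2, q3, q5, q6, q7, q8}; fixed.
Sat(AF (EG (error ∨ ¬lock))) = {q0, q1, q2, q3, q5, q6, q7, q8}

{q0, q1, q2, q3, q5, q6, q7, q8}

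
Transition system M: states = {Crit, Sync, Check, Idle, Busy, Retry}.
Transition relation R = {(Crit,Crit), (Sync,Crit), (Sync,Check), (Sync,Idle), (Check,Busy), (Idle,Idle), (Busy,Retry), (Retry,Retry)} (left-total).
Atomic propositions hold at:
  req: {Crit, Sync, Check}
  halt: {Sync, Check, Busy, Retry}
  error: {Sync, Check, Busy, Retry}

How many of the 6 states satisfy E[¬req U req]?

3

Sat(¬req) = {Idle, Busy, Retry}
E[¬req U req]: least fixpoint, start Z0 = Sat(req) = {Crit, Sync, Check}, add states in Sat(¬req) with some successor in Z. Already a fixed point.
Sat(E[¬req U req]) = {Crit, Sync, Check}
|Sat(E[¬req U req])| = |{Crit, Sync, Check}| = 3.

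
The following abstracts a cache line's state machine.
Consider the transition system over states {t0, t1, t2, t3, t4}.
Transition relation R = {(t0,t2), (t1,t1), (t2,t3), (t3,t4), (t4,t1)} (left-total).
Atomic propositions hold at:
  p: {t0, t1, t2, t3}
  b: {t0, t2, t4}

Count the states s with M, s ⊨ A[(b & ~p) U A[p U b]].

4

Sat(~p) = {t4}
Sat(b & ~p) = {t4}
A[p U b]: least fixpoint, start Z0 = Sat(b) = {t0, t2, t4}, add states in Sat(p) with every successor in Z. Z1 = {t0, t2, t3, t4}; fixed.
Sat(A[p U b]) = {t0, t2, t3, t4}
A[(b & ~p) U A[p U b]]: least fixpoint, start Z0 = Sat(A[p U b]) = {t0, t2, t3, t4}, add states in Sat(b & ~p) with every successor in Z. Already a fixed point.
Sat(A[(b & ~p) U A[p U b]]) = {t0, t2, t3, t4}
|Sat(A[(b & ~p) U A[p U b]])| = |{t0, t2, t3, t4}| = 4.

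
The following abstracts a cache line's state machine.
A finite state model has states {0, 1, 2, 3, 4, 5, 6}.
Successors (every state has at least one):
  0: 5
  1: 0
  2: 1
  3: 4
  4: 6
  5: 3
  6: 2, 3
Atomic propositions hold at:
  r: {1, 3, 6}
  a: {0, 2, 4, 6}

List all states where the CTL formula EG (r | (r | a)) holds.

{3, 4, 6}

Sat(r | a) = {0, 1, 2, 3, 4, 6}
Sat(r | (r | a)) = {0, 1, 2, 3, 4, 6}
EG (r | (r | a)): greatest fixpoint, start Z0 = {0, 1, 2, 3, 4, 6}, keep only states in Sat with some successor in Z. Z1 = {1, 2, 3, 4, 6}; Z2 = {2, 3, 4, 6}; Z3 = {3, 4, 6}; fixed.
Sat(EG (r | (r | a))) = {3, 4, 6}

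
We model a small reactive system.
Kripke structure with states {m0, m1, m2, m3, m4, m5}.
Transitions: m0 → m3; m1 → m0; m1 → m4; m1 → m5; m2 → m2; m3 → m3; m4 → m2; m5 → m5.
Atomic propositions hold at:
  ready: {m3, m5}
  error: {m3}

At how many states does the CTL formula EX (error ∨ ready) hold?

4

Sat(error ∨ ready) = {m3, m5}
Sat(EX (error ∨ ready)) = {s : some successor in {m3, m5}} = {m0, m1, m3, m5}
|Sat(EX (error ∨ ready))| = |{m0, m1, m3, m5}| = 4.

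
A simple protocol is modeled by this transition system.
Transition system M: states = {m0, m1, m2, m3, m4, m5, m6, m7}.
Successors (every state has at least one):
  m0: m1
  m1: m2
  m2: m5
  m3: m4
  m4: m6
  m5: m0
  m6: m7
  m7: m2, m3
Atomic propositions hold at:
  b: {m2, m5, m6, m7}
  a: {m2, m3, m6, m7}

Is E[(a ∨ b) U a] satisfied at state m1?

No

Sat(a ∨ b) = {m2, m3, m5, m6, m7}
E[(a ∨ b) U a]: least fixpoint, start Z0 = Sat(a) = {m2, m3, m6, m7}, add states in Sat(a ∨ b) with some successor in Z. Already a fixed point.
Sat(E[(a ∨ b) U a]) = {m2, m3, m6, m7}
m1 ∉ Sat(E[(a ∨ b) U a]) = {m2, m3, m6, m7}, so the formula does not hold at m1.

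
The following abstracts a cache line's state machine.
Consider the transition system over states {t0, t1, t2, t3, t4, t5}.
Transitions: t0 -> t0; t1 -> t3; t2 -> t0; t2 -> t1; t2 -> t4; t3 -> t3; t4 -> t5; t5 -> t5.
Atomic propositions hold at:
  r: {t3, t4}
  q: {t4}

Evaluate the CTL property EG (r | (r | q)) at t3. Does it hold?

Sat(r | q) = {t3, t4}
Sat(r | (r | q)) = {t3, t4}
EG (r | (r | q)): greatest fixpoint, start Z0 = {t3, t4}, keep only states in Sat with some successor in Z. Z1 = {t3}; fixed.
Sat(EG (r | (r | q))) = {t3}
t3 ∈ Sat(EG (r | (r | q))) = {t3}, so the formula holds at t3.

Yes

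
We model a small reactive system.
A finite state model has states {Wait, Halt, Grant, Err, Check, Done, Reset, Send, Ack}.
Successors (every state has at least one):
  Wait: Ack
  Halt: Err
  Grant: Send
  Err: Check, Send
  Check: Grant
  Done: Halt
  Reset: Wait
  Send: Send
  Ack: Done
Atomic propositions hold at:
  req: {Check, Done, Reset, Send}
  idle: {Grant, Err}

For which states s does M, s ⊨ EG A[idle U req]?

A[idle U req]: least fixpoint, start Z0 = Sat(req) = {Check, Done, Reset, Send}, add states in Sat(idle) with every successor in Z. Z1 = {Grant, Err, Check, Done, Reset, Send}; fixed.
Sat(A[idle U req]) = {Grant, Err, Check, Done, Reset, Send}
EG A[idle U req]: greatest fixpoint, start Z0 = {Grant, Err, Check, Done, Reset, Send}, keep only states in Sat with some successor in Z. Z1 = {Grant, Err, Check, Send}; fixed.
Sat(EG A[idle U req]) = {Grant, Err, Check, Send}

{Grant, Err, Check, Send}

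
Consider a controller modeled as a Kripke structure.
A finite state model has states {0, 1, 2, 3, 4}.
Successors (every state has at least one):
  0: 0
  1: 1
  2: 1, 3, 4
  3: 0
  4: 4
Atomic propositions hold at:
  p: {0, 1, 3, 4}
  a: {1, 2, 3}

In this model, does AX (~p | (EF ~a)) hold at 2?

No

Sat(~p) = {2}
Sat(~a) = {0, 4}
EF ~a: least fixpoint, start Z0 = {0, 4}, add states with some successor in Z. Z1 = {0, 2, 3, 4}; fixed.
Sat(EF ~a) = {0, 2, 3, 4}
Sat(~p | (EF ~a)) = {0, 2, 3, 4}
Sat(AX (~p | (EF ~a))) = {s : every successor in {0, 2, 3, 4}} = {0, 3, 4}
2 ∉ Sat(AX (~p | (EF ~a))) = {0, 3, 4}, so the formula does not hold at 2.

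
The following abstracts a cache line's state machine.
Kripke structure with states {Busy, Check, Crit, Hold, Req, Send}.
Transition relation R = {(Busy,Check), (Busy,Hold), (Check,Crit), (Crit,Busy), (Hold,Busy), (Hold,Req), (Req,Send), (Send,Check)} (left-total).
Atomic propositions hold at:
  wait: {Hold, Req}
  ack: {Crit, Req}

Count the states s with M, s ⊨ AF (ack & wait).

Sat(ack & wait) = {Req}
AF (ack & wait): least fixpoint, start Z0 = {Req}, add states with every successor in Z. Already a fixed point.
Sat(AF (ack & wait)) = {Req}
|Sat(AF (ack & wait))| = |{Req}| = 1.

1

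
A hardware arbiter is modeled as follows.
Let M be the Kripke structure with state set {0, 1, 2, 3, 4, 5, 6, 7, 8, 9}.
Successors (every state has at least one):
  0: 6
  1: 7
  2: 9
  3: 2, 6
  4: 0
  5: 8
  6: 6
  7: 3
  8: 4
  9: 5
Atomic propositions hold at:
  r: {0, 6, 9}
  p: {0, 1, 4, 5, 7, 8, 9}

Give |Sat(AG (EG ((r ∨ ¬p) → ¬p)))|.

1

Sat(¬p) = {2, 3, 6}
Sat(r ∨ ¬p) = {0, 2, 3, 6, 9}
Sat((r ∨ ¬p) → ¬p) = {1, 2, 3, 4, 5, 6, 7, 8}
EG ((r ∨ ¬p) → ¬p): greatest fixpoint, start Z0 = {1, 2, 3, 4, 5, 6, 7, 8}, keep only states in Sat with some successor in Z. Z1 = {1, 3, 5, 6, 7, 8}; Z2 = {1, 3, 5, 6, 7}; Z3 = {1, 3, 6, 7}; fixed.
Sat(EG ((r ∨ ¬p) → ¬p)) = {1, 3, 6, 7}
AG (EG ((r ∨ ¬p) → ¬p)): greatest fixpoint, start Z0 = {1, 3, 6, 7}, keep only states in Sat with every successor in Z. Z1 = {1, 6, 7}; Z2 = {1, 6}; Z3 = {6}; fixed.
Sat(AG (EG ((r ∨ ¬p) → ¬p))) = {6}
|Sat(AG (EG ((r ∨ ¬p) → ¬p)))| = |{6}| = 1.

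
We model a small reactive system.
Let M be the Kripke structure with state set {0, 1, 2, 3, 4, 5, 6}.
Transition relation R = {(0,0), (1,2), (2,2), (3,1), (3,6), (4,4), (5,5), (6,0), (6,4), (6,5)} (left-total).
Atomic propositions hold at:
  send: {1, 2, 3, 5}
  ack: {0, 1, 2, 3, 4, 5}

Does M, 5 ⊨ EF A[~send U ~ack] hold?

Sat(~send) = {0, 4, 6}
Sat(~ack) = {6}
A[~send U ~ack]: least fixpoint, start Z0 = Sat(~ack) = {6}, add states in Sat(~send) with every successor in Z. Already a fixed point.
Sat(A[~send U ~ack]) = {6}
EF A[~send U ~ack]: least fixpoint, start Z0 = {6}, add states with some successor in Z. Z1 = {3, 6}; fixed.
Sat(EF A[~send U ~ack]) = {3, 6}
5 ∉ Sat(EF A[~send U ~ack]) = {3, 6}, so the formula does not hold at 5.

No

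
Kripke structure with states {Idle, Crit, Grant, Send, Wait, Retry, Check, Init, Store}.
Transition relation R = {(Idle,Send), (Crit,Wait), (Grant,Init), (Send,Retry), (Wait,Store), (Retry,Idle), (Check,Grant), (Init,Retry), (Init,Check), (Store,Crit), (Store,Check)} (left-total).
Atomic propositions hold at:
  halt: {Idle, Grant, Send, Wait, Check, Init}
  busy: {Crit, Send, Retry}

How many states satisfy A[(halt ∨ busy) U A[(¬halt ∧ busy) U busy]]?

Sat(halt ∨ busy) = {Idle, Crit, Grant, Send, Wait, Retry, Check, Init}
Sat(¬halt) = {Crit, Retry, Store}
Sat(¬halt ∧ busy) = {Crit, Retry}
A[(¬halt ∧ busy) U busy]: least fixpoint, start Z0 = Sat(busy) = {Crit, Send, Retry}, add states in Sat(¬halt ∧ busy) with every successor in Z. Already a fixed point.
Sat(A[(¬halt ∧ busy) U busy]) = {Crit, Send, Retry}
A[(halt ∨ busy) U A[(¬halt ∧ busy) U busy]]: least fixpoint, start Z0 = Sat(A[(¬halt ∧ busy) U busy]) = {Crit, Send, Retry}, add states in Sat(halt ∨ busy) with every successor in Z. Z1 = {Idle, Crit, Send, Retry}; fixed.
Sat(A[(halt ∨ busy) U A[(¬halt ∧ busy) U busy]]) = {Idle, Crit, Send, Retry}
|Sat(A[(halt ∨ busy) U A[(¬halt ∧ busy) U busy]])| = |{Idle, Crit, Send, Retry}| = 4.

4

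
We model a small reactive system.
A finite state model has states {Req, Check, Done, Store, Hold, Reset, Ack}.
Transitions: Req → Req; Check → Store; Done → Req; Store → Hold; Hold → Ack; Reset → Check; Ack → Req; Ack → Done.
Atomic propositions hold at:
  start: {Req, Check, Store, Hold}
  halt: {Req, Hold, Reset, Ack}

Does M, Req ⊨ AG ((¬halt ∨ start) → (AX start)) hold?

Yes

Sat(¬halt) = {Check, Done, Store}
Sat(¬halt ∨ start) = {Req, Check, Done, Store, Hold}
Sat(AX start) = {s : every successor in {Req, Check, Store, Hold}} = {Req, Check, Done, Store, Reset}
Sat((¬halt ∨ start) → (AX start)) = {Req, Check, Done, Store, Reset, Ack}
AG ((¬halt ∨ start) → (AX start)): greatest fixpoint, start Z0 = {Req, Check, Done, Store, Reset, Ack}, keep only states in Sat with every successor in Z. Z1 = {Req, Check, Done, Reset, Ack}; Z2 = {Req, Done, Reset, Ack}; Z3 = {Req, Done, Ack}; fixed.
Sat(AG ((¬halt ∨ start) → (AX start))) = {Req, Done, Ack}
Req ∈ Sat(AG ((¬halt ∨ start) → (AX start))) = {Req, Done, Ack}, so the formula holds at Req.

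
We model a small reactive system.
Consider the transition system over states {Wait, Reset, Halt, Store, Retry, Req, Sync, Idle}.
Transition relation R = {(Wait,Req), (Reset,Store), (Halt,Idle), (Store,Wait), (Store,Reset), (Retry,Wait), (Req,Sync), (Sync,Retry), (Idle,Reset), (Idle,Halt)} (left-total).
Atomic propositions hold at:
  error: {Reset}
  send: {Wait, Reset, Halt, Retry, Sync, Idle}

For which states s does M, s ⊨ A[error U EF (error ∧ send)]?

{Reset, Halt, Store, Idle}

Sat(error ∧ send) = {Reset}
EF (error ∧ send): least fixpoint, start Z0 = {Reset}, add states with some successor in Z. Z1 = {Reset, Store, Idle}; Z2 = {Reset, Halt, Store, Idle}; fixed.
Sat(EF (error ∧ send)) = {Reset, Halt, Store, Idle}
A[error U EF (error ∧ send)]: least fixpoint, start Z0 = Sat(EF (error ∧ send)) = {Reset, Halt, Store, Idle}, add states in Sat(error) with every successor in Z. Already a fixed point.
Sat(A[error U EF (error ∧ send)]) = {Reset, Halt, Store, Idle}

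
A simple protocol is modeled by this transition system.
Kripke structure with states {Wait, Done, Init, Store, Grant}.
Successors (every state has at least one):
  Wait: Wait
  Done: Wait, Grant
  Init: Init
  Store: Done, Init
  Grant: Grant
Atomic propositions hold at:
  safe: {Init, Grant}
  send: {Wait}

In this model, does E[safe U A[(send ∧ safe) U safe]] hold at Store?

No

Sat(send ∧ safe) = ∅
A[(send ∧ safe) U safe]: least fixpoint, start Z0 = Sat(safe) = {Init, Grant}, add states in Sat(send ∧ safe) with every successor in Z. Already a fixed point.
Sat(A[(send ∧ safe) U safe]) = {Init, Grant}
E[safe U A[(send ∧ safe) U safe]]: least fixpoint, start Z0 = Sat(A[(send ∧ safe) U safe]) = {Init, Grant}, add states in Sat(safe) with some successor in Z. Already a fixed point.
Sat(E[safe U A[(send ∧ safe) U safe]]) = {Init, Grant}
Store ∉ Sat(E[safe U A[(send ∧ safe) U safe]]) = {Init, Grant}, so the formula does not hold at Store.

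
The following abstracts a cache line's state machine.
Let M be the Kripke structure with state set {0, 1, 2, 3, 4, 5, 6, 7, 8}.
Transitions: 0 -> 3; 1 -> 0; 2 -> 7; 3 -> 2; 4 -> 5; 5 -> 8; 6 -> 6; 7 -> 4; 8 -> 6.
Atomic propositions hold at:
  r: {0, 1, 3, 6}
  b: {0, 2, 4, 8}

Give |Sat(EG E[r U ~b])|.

Sat(~b) = {1, 3, 5, 6, 7}
E[r U ~b]: least fixpoint, start Z0 = Sat(~b) = {1, 3, 5, 6, 7}, add states in Sat(r) with some successor in Z. Z1 = {0, 1, 3, 5, 6, 7}; fixed.
Sat(E[r U ~b]) = {0, 1, 3, 5, 6, 7}
EG E[r U ~b]: greatest fixpoint, start Z0 = {0, 1, 3, 5, 6, 7}, keep only states in Sat with some successor in Z. Z1 = {0, 1, 6}; Z2 = {1, 6}; Z3 = {6}; fixed.
Sat(EG E[r U ~b]) = {6}
|Sat(EG E[r U ~b])| = |{6}| = 1.

1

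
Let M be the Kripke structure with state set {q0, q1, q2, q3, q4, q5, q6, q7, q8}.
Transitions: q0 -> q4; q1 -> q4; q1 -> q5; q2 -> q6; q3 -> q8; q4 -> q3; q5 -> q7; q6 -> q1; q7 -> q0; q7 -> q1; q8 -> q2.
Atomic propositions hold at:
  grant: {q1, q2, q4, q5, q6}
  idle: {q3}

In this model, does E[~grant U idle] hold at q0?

Sat(~grant) = {q0, q3, q7, q8}
E[~grant U idle]: least fixpoint, start Z0 = Sat(idle) = {q3}, add states in Sat(~grant) with some successor in Z. Already a fixed point.
Sat(E[~grant U idle]) = {q3}
q0 ∉ Sat(E[~grant U idle]) = {q3}, so the formula does not hold at q0.

No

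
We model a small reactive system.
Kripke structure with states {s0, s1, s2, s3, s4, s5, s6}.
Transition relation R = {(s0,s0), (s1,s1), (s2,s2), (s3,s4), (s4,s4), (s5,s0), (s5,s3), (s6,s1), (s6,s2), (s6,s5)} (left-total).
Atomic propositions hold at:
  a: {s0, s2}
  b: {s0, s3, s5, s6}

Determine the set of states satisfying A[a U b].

{s0, s3, s5, s6}

A[a U b]: least fixpoint, start Z0 = Sat(b) = {s0, s3, s5, s6}, add states in Sat(a) with every successor in Z. Already a fixed point.
Sat(A[a U b]) = {s0, s3, s5, s6}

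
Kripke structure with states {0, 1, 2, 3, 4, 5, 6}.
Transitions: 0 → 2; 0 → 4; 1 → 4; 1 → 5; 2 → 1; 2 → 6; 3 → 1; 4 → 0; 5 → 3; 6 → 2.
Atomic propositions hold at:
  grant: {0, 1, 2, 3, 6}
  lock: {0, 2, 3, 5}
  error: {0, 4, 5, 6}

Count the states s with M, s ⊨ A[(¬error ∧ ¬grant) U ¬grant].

2

Sat(¬error) = {1, 2, 3}
Sat(¬grant) = {4, 5}
Sat(¬error ∧ ¬grant) = ∅
A[(¬error ∧ ¬grant) U ¬grant]: least fixpoint, start Z0 = Sat(¬grant) = {4, 5}, add states in Sat(¬error ∧ ¬grant) with every successor in Z. Already a fixed point.
Sat(A[(¬error ∧ ¬grant) U ¬grant]) = {4, 5}
|Sat(A[(¬error ∧ ¬grant) U ¬grant])| = |{4, 5}| = 2.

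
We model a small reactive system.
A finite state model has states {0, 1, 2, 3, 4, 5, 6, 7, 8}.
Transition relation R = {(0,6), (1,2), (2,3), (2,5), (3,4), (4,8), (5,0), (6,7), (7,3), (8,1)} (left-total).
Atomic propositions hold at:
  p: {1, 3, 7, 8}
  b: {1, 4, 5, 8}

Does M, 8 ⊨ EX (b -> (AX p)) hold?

Sat(AX p) = {s : every successor in {1, 3, 7, 8}} = {4, 6, 7, 8}
Sat(b -> (AX p)) = {0, 2, 3, 4, 6, 7, 8}
Sat(EX (b -> (AX p))) = {s : some successor in {0, 2, 3, 4, 6, 7, 8}} = {0, 1, 2, 3, 4, 5, 6, 7}
8 ∉ Sat(EX (b -> (AX p))) = {0, 1, 2, 3, 4, 5, 6, 7}, so the formula does not hold at 8.

No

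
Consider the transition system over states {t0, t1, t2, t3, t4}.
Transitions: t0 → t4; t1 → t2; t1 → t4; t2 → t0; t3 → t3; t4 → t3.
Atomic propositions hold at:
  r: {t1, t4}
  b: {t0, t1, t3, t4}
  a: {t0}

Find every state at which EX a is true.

Sat(EX a) = {s : some successor in {t0}} = {t2}

{t2}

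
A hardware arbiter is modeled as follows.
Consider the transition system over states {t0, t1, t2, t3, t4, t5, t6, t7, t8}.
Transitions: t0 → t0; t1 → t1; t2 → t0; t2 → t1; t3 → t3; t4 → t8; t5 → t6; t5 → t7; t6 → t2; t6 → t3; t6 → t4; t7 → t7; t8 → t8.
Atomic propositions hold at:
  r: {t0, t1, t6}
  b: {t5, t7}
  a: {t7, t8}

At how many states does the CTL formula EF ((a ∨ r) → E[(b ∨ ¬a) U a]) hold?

Sat(a ∨ r) = {t0, t1, t6, t7, t8}
Sat(¬a) = {t0, t1, t2, t3, t4, t5, t6}
Sat(b ∨ ¬a) = {t0, t1, t2, t3, t4, t5, t6, t7}
E[(b ∨ ¬a) U a]: least fixpoint, start Z0 = Sat(a) = {t7, t8}, add states in Sat(b ∨ ¬a) with some successor in Z. Z1 = {t4, t5, t7, t8}; Z2 = {t4, t5, t6, t7, t8}; fixed.
Sat(E[(b ∨ ¬a) U a]) = {t4, t5, t6, t7, t8}
Sat((a ∨ r) → E[(b ∨ ¬a) U a]) = {t2, t3, t4, t5, t6, t7, t8}
EF ((a ∨ r) → E[(b ∨ ¬a) U a]): least fixpoint, start Z0 = {t2, t3, t4, t5, t6, t7, t8}, add states with some successor in Z. Already a fixed point.
Sat(EF ((a ∨ r) → E[(b ∨ ¬a) U a])) = {t2, t3, t4, t5, t6, t7, t8}
|Sat(EF ((a ∨ r) → E[(b ∨ ¬a) U a]))| = |{t2, t3, t4, t5, t6, t7, t8}| = 7.

7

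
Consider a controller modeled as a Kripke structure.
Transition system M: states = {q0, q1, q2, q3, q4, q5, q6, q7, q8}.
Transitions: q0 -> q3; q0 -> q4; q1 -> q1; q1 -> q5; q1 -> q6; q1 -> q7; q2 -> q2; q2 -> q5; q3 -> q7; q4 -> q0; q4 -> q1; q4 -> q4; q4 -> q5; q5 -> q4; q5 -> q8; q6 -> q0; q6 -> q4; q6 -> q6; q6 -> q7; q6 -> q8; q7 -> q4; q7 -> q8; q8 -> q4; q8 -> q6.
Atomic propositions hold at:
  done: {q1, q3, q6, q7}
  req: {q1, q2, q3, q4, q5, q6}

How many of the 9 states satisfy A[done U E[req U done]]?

7

E[req U done]: least fixpoint, start Z0 = Sat(done) = {q1, q3, q6, q7}, add states in Sat(req) with some successor in Z. Z1 = {q1, q3, q4, q6, q7}; Z2 = {q1, q3, q4, q5, q6, q7}; Z3 = {q1, q2, q3, q4, q5, q6, q7}; fixed.
Sat(E[req U done]) = {q1, q2, q3, q4, q5, q6, q7}
A[done U E[req U done]]: least fixpoint, start Z0 = Sat(E[req U done]) = {q1, q2, q3, q4, q5, q6, q7}, add states in Sat(done) with every successor in Z. Already a fixed point.
Sat(A[done U E[req U done]]) = {q1, q2, q3, q4, q5, q6, q7}
|Sat(A[done U E[req U done]])| = |{q1, q2, q3, q4, q5, q6, q7}| = 7.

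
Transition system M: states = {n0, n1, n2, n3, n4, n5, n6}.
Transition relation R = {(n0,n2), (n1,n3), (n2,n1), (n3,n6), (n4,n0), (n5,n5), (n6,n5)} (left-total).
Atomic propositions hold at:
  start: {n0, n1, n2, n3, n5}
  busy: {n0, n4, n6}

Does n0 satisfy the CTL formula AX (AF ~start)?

Yes

Sat(~start) = {n4, n6}
AF ~start: least fixpoint, start Z0 = {n4, n6}, add states with every successor in Z. Z1 = {n3, n4, n6}; Z2 = {n1, n3, n4, n6}; Z3 = {n1, n2, n3, n4, n6}; Z4 = {n0, n1, n2, n3, n4, n6}; fixed.
Sat(AF ~start) = {n0, n1, n2, n3, n4, n6}
Sat(AX (AF ~start)) = {s : every successor in {n0, n1, n2, n3, n4, n6}} = {n0, n1, n2, n3, n4}
n0 ∈ Sat(AX (AF ~start)) = {n0, n1, n2, n3, n4}, so the formula holds at n0.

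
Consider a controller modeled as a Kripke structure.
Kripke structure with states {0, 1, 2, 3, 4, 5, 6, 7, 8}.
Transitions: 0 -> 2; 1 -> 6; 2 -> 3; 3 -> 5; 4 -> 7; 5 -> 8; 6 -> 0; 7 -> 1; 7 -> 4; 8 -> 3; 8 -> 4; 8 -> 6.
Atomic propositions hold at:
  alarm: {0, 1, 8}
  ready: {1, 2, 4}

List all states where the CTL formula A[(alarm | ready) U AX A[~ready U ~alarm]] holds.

{0, 1, 2, 3, 4, 5, 6, 8}

Sat(alarm | ready) = {0, 1, 2, 4, 8}
Sat(~ready) = {0, 3, 5, 6, 7, 8}
Sat(~alarm) = {2, 3, 4, 5, 6, 7}
A[~ready U ~alarm]: least fixpoint, start Z0 = Sat(~alarm) = {2, 3, 4, 5, 6, 7}, add states in Sat(~ready) with every successor in Z. Z1 = {0, 2, 3, 4, 5, 6, 7, 8}; fixed.
Sat(A[~ready U ~alarm]) = {0, 2, 3, 4, 5, 6, 7, 8}
Sat(AX A[~ready U ~alarm]) = {s : every successor in {0, 2, 3, 4, 5, 6, 7, 8}} = {0, 1, 2, 3, 4, 5, 6, 8}
A[(alarm | ready) U AX A[~ready U ~alarm]]: least fixpoint, start Z0 = Sat(AX A[~ready U ~alarm]) = {0, 1, 2, 3, 4, 5, 6, 8}, add states in Sat(alarm | ready) with every successor in Z. Already a fixed point.
Sat(A[(alarm | ready) U AX A[~ready U ~alarm]]) = {0, 1, 2, 3, 4, 5, 6, 8}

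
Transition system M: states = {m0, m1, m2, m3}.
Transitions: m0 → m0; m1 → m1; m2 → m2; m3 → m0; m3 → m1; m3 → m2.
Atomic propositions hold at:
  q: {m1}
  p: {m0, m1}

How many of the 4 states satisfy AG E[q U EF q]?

EF q: least fixpoint, start Z0 = {m1}, add states with some successor in Z. Z1 = {m1, m3}; fixed.
Sat(EF q) = {m1, m3}
E[q U EF q]: least fixpoint, start Z0 = Sat(EF q) = {m1, m3}, add states in Sat(q) with some successor in Z. Already a fixed point.
Sat(E[q U EF q]) = {m1, m3}
AG E[q U EF q]: greatest fixpoint, start Z0 = {m1, m3}, keep only states in Sat with every successor in Z. Z1 = {m1}; fixed.
Sat(AG E[q U EF q]) = {m1}
|Sat(AG E[q U EF q])| = |{m1}| = 1.

1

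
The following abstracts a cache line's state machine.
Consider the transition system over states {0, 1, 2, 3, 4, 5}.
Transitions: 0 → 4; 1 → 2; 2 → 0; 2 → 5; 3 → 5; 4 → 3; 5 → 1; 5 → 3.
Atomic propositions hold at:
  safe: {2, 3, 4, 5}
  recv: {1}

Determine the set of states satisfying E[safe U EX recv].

{2, 3, 4, 5}

Sat(EX recv) = {s : some successor in {1}} = {5}
E[safe U EX recv]: least fixpoint, start Z0 = Sat(EX recv) = {5}, add states in Sat(safe) with some successor in Z. Z1 = {2, 3, 5}; Z2 = {2, 3, 4, 5}; fixed.
Sat(E[safe U EX recv]) = {2, 3, 4, 5}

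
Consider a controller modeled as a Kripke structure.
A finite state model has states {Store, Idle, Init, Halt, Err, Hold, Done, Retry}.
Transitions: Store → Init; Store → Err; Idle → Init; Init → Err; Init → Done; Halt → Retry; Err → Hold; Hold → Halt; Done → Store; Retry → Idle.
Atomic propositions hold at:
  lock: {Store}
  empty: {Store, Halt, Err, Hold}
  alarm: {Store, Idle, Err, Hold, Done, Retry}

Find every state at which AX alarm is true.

{Init, Halt, Err, Done, Retry}

Sat(AX alarm) = {s : every successor in {Store, Idle, Err, Hold, Done, Retry}} = {Init, Halt, Err, Done, Retry}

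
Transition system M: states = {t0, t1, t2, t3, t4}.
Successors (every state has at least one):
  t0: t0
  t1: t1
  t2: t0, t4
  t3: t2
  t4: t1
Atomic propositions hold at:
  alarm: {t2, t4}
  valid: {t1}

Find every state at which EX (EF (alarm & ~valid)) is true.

Sat(~valid) = {t0, t2, t3, t4}
Sat(alarm & ~valid) = {t2, t4}
EF (alarm & ~valid): least fixpoint, start Z0 = {t2, t4}, add states with some successor in Z. Z1 = {t2, t3, t4}; fixed.
Sat(EF (alarm & ~valid)) = {t2, t3, t4}
Sat(EX (EF (alarm & ~valid))) = {s : some successor in {t2, t3, t4}} = {t2, t3}

{t2, t3}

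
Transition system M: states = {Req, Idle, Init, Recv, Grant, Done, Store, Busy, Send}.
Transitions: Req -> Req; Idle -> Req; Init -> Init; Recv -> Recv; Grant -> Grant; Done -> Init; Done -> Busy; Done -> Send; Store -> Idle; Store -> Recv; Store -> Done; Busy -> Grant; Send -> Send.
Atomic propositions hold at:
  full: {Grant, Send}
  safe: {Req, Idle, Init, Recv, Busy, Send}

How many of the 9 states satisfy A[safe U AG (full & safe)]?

Sat(full & safe) = {Send}
AG (full & safe): greatest fixpoint, start Z0 = {Send}, keep only states in Sat with every successor in Z. Already a fixed point.
Sat(AG (full & safe)) = {Send}
A[safe U AG (full & safe)]: least fixpoint, start Z0 = Sat(AG (full & safe)) = {Send}, add states in Sat(safe) with every successor in Z. Already a fixed point.
Sat(A[safe U AG (full & safe)]) = {Send}
|Sat(A[safe U AG (full & safe)])| = |{Send}| = 1.

1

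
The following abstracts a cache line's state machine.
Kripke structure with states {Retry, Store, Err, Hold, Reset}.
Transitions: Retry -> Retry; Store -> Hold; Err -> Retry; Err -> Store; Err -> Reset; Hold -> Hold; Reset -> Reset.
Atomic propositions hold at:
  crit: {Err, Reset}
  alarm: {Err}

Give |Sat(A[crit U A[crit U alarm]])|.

1

A[crit U alarm]: least fixpoint, start Z0 = Sat(alarm) = {Err}, add states in Sat(crit) with every successor in Z. Already a fixed point.
Sat(A[crit U alarm]) = {Err}
A[crit U A[crit U alarm]]: least fixpoint, start Z0 = Sat(A[crit U alarm]) = {Err}, add states in Sat(crit) with every successor in Z. Already a fixed point.
Sat(A[crit U A[crit U alarm]]) = {Err}
|Sat(A[crit U A[crit U alarm]])| = |{Err}| = 1.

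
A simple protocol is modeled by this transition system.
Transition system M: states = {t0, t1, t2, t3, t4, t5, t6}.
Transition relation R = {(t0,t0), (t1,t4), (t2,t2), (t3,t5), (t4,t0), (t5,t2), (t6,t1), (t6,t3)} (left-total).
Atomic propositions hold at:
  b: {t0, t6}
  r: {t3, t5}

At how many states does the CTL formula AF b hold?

AF b: least fixpoint, start Z0 = {t0, t6}, add states with every successor in Z. Z1 = {t0, t4, t6}; Z2 = {t0, t1, t4, t6}; fixed.
Sat(AF b) = {t0, t1, t4, t6}
|Sat(AF b)| = |{t0, t1, t4, t6}| = 4.

4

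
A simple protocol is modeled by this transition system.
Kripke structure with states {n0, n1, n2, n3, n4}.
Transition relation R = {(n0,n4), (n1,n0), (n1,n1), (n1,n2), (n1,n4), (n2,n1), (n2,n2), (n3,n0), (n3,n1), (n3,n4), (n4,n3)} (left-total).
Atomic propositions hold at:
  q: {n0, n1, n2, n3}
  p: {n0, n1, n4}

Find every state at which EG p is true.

{n1}

EG p: greatest fixpoint, start Z0 = {n0, n1, n4}, keep only states in Sat with some successor in Z. Z1 = {n0, n1}; Z2 = {n1}; fixed.
Sat(EG p) = {n1}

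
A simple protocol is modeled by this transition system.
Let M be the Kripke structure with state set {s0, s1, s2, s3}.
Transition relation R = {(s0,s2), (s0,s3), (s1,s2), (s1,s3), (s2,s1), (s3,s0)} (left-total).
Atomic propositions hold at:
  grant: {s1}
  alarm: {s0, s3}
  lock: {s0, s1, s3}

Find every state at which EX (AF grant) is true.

{s0, s1, s2}

AF grant: least fixpoint, start Z0 = {s1}, add states with every successor in Z. Z1 = {s1, s2}; fixed.
Sat(AF grant) = {s1, s2}
Sat(EX (AF grant)) = {s : some successor in {s1, s2}} = {s0, s1, s2}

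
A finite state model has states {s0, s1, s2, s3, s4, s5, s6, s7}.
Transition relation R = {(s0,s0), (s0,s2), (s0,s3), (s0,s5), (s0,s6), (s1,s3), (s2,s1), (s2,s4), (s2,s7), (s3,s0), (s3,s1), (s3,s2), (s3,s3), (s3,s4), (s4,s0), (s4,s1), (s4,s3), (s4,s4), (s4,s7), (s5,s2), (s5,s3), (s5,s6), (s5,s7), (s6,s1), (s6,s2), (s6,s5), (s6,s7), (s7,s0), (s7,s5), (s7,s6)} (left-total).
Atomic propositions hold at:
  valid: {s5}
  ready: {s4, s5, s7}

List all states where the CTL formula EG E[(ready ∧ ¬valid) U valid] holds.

{s4, s5, s7}

Sat(¬valid) = {s0, s1, s2, s3, s4, s6, s7}
Sat(ready ∧ ¬valid) = {s4, s7}
E[(ready ∧ ¬valid) U valid]: least fixpoint, start Z0 = Sat(valid) = {s5}, add states in Sat(ready ∧ ¬valid) with some successor in Z. Z1 = {s5, s7}; Z2 = {s4, s5, s7}; fixed.
Sat(E[(ready ∧ ¬valid) U valid]) = {s4, s5, s7}
EG E[(ready ∧ ¬valid) U valid]: greatest fixpoint, start Z0 = {s4, s5, s7}, keep only states in Sat with some successor in Z. Already a fixed point.
Sat(EG E[(ready ∧ ¬valid) U valid]) = {s4, s5, s7}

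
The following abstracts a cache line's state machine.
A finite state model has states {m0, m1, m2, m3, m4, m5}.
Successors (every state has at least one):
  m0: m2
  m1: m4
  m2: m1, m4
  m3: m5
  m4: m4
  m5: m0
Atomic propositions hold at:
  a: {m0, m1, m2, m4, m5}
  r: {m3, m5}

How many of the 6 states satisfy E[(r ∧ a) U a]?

5

Sat(r ∧ a) = {m5}
E[(r ∧ a) U a]: least fixpoint, start Z0 = Sat(a) = {m0, m1, m2, m4, m5}, add states in Sat(r ∧ a) with some successor in Z. Already a fixed point.
Sat(E[(r ∧ a) U a]) = {m0, m1, m2, m4, m5}
|Sat(E[(r ∧ a) U a])| = |{m0, m1, m2, m4, m5}| = 5.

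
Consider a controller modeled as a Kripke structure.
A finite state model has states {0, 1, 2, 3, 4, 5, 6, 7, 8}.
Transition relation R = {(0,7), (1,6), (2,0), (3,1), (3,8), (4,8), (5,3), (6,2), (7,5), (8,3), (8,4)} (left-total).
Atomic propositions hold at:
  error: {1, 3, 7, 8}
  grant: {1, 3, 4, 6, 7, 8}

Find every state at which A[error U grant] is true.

{1, 3, 4, 6, 7, 8}

A[error U grant]: least fixpoint, start Z0 = Sat(grant) = {1, 3, 4, 6, 7, 8}, add states in Sat(error) with every successor in Z. Already a fixed point.
Sat(A[error U grant]) = {1, 3, 4, 6, 7, 8}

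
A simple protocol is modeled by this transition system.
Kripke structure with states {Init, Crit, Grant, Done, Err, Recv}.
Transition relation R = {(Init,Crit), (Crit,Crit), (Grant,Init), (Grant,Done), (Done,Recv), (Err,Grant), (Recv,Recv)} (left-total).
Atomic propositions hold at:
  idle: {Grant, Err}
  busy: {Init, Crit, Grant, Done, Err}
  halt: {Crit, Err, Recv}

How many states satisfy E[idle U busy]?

E[idle U busy]: least fixpoint, start Z0 = Sat(busy) = {Init, Crit, Grant, Done, Err}, add states in Sat(idle) with some successor in Z. Already a fixed point.
Sat(E[idle U busy]) = {Init, Crit, Grant, Done, Err}
|Sat(E[idle U busy])| = |{Init, Crit, Grant, Done, Err}| = 5.

5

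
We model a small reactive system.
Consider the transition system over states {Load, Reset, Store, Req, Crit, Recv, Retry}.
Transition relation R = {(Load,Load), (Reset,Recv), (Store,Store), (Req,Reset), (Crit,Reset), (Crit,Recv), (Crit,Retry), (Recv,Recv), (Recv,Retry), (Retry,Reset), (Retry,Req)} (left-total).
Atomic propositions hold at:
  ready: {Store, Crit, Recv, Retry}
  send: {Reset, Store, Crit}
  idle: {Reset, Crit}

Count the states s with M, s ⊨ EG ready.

3

EG ready: greatest fixpoint, start Z0 = {Store, Crit, Recv, Retry}, keep only states in Sat with some successor in Z. Z1 = {Store, Crit, Recv}; fixed.
Sat(EG ready) = {Store, Crit, Recv}
|Sat(EG ready)| = |{Store, Crit, Recv}| = 3.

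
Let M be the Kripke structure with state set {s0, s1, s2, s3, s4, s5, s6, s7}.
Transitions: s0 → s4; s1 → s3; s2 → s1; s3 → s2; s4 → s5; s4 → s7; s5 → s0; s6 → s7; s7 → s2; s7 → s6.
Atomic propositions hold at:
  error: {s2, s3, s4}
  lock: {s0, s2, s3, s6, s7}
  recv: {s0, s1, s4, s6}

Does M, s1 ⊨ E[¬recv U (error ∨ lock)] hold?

Sat(¬recv) = {s2, s3, s5, s7}
Sat(error ∨ lock) = {s0, s2, s3, s4, s6, s7}
E[¬recv U (error ∨ lock)]: least fixpoint, start Z0 = Sat((error ∨ lock)) = {s0, s2, s3, s4, s6, s7}, add states in Sat(¬recv) with some successor in Z. Z1 = {s0, s2, s3, s4, s5, s6, s7}; fixed.
Sat(E[¬recv U (error ∨ lock)]) = {s0, s2, s3, s4, s5, s6, s7}
s1 ∉ Sat(E[¬recv U (error ∨ lock)]) = {s0, s2, s3, s4, s5, s6, s7}, so the formula does not hold at s1.

No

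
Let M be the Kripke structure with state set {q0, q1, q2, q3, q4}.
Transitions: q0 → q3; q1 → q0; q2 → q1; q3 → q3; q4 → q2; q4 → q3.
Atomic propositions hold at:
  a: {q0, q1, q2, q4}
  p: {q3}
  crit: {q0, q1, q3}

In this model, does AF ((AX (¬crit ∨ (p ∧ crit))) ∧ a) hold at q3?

No

Sat(¬crit) = {q2, q4}
Sat(p ∧ crit) = {q3}
Sat(¬crit ∨ (p ∧ crit)) = {q2, q3, q4}
Sat(AX (¬crit ∨ (p ∧ crit))) = {s : every successor in {q2, q3, q4}} = {q0, q3, q4}
Sat((AX (¬crit ∨ (p ∧ crit))) ∧ a) = {q0, q4}
AF ((AX (¬crit ∨ (p ∧ crit))) ∧ a): least fixpoint, start Z0 = {q0, q4}, add states with every successor in Z. Z1 = {q0, q1, q4}; Z2 = {q0, q1, q2, q4}; fixed.
Sat(AF ((AX (¬crit ∨ (p ∧ crit))) ∧ a)) = {q0, q1, q2, q4}
q3 ∉ Sat(AF ((AX (¬crit ∨ (p ∧ crit))) ∧ a)) = {q0, q1, q2, q4}, so the formula does not hold at q3.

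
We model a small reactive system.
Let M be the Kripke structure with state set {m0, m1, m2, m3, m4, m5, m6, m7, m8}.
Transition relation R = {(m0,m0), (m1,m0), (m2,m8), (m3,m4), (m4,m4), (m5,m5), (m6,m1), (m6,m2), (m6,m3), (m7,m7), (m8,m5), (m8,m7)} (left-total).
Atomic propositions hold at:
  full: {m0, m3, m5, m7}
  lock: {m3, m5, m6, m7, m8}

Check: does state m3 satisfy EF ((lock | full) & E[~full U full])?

Yes

Sat(lock | full) = {m0, m3, m5, m6, m7, m8}
Sat(~full) = {m1, m2, m4, m6, m8}
E[~full U full]: least fixpoint, start Z0 = Sat(full) = {m0, m3, m5, m7}, add states in Sat(~full) with some successor in Z. Z1 = {m0, m1, m3, m5, m6, m7, m8}; Z2 = {m0, m1, m2, m3, m5, m6, m7, m8}; fixed.
Sat(E[~full U full]) = {m0, m1, m2, m3, m5, m6, m7, m8}
Sat((lock | full) & E[~full U full]) = {m0, m3, m5, m6, m7, m8}
EF ((lock | full) & E[~full U full]): least fixpoint, start Z0 = {m0, m3, m5, m6, m7, m8}, add states with some successor in Z. Z1 = {m0, m1, m2, m3, m5, m6, m7, m8}; fixed.
Sat(EF ((lock | full) & E[~full U full])) = {m0, m1, m2, m3, m5, m6, m7, m8}
m3 ∈ Sat(EF ((lock | full) & E[~full U full])) = {m0, m1, m2, m3, m5, m6, m7, m8}, so the formula holds at m3.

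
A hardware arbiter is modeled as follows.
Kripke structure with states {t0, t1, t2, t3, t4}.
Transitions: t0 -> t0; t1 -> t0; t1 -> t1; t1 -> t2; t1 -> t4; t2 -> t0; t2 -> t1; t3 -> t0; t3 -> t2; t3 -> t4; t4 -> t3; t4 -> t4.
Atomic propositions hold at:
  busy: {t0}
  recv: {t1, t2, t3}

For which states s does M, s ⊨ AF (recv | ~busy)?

{t1, t2, t3, t4}

Sat(~busy) = {t1, t2, t3, t4}
Sat(recv | ~busy) = {t1, t2, t3, t4}
AF (recv | ~busy): least fixpoint, start Z0 = {t1, t2, t3, t4}, add states with every successor in Z. Already a fixed point.
Sat(AF (recv | ~busy)) = {t1, t2, t3, t4}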